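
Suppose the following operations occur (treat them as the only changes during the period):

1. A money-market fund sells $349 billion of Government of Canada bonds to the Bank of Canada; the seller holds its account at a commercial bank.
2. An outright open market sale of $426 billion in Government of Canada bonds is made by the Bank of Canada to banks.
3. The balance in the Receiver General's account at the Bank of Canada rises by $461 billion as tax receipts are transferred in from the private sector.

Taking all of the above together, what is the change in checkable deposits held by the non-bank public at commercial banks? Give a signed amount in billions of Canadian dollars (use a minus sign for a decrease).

-$112 billion

Asset purchase (from non-banks) $349 billion: non-bank counterparties' bank balances rise → +$349B.
OMO sale (to banks) $426 billion: the counterparty is a bank, so public deposits are unchanged → 0.
Government account inflow $461 billion: non-bank counterparties' bank balances fall → −$461B.
Net: 349 + 0 − 461 = -$112 billion.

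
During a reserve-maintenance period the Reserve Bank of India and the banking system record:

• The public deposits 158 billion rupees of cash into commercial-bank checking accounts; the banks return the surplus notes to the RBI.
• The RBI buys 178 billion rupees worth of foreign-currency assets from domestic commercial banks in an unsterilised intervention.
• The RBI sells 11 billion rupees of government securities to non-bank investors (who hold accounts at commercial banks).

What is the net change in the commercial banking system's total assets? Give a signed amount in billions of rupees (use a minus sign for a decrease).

+147 billion

Currency deposit 158 billion rupees: bank balance sheets expand → +158B.
FX purchase 178 billion rupees: just an asset swap on bank balance sheets → 0.
Asset sale (to non-banks) 11 billion rupees: bank balance sheets shrink → −11B.
Net: 158 + 0 − 11 = +147 billion.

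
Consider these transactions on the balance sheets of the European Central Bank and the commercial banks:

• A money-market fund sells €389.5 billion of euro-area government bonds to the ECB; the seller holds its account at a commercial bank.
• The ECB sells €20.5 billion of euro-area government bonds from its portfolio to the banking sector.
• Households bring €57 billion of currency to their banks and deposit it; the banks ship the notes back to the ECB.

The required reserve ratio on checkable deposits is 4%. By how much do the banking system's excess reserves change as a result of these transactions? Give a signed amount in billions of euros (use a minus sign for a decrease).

+€408.14 billion

Asset purchase (from non-banks) €389.5 billion: reserves +€389.5B, deposits +€389.5B.
OMO sale (to banks) €20.5 billion: reserves −€20.5B, deposits 0.
Currency deposit €57 billion: reserves +€57B, deposits +€57B.
Totals: Δreserves = +€426B, Δdeposits = +€446.5B.
Δrequired reserves = 4% × +€446.5B = +€17.86B.
Δexcess reserves = Δreserves − Δrequired = +€426B − (+€17.86B) = +€408.14 billion.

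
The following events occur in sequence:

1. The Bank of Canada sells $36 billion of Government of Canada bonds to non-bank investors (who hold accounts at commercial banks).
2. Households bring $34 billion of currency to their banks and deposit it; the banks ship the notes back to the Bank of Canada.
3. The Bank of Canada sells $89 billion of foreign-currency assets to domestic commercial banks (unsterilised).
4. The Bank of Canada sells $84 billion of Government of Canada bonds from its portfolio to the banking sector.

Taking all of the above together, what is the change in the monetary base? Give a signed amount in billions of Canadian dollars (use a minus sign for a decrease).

Asset sale (to non-banks) $36 billion: Bank of Canada balance sheet contracts → −$36B.
Currency deposit $34 billion: just a shift between currency and reserves — both are base money → 0.
FX sale $89 billion: Bank of Canada balance sheet contracts → −$89B.
OMO sale (to banks) $84 billion: Bank of Canada balance sheet contracts → −$84B.
Net: −36 + 0 − 89 − 84 = -$209 billion.

-$209 billion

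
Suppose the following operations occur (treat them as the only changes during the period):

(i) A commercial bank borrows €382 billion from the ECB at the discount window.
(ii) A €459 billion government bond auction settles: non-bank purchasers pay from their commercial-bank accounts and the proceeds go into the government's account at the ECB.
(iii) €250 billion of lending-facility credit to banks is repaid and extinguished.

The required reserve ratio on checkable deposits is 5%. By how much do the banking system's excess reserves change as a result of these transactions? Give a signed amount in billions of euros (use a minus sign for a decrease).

-€304.05 billion

Discount-window loan €382 billion: reserves +€382B, deposits 0.
Government account inflow €459 billion: reserves −€459B, deposits −€459B.
Discount-window repayment €250 billion: reserves −€250B, deposits 0.
Totals: Δreserves = −€327B, Δdeposits = −€459B.
Δrequired reserves = 5% × −€459B = −€22.95B.
Δexcess reserves = Δreserves − Δrequired = −€327B − (−€22.95B) = -€304.05 billion.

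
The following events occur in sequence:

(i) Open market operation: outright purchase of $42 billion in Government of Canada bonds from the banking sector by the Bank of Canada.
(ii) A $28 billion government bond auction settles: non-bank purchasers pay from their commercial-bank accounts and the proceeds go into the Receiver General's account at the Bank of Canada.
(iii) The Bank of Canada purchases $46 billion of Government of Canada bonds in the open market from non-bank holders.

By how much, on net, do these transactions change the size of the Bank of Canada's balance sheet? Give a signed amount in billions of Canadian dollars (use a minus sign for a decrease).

+$88 billion

OMO purchase (from banks) $42 billion: a Bank of Canada asset is acquired → +$42B.
Government account inflow $28 billion: only the composition of liabilities changes → 0.
Asset purchase (from non-banks) $46 billion: a Bank of Canada asset is acquired → +$46B.
Net: 42 + 0 + 46 = +$88 billion.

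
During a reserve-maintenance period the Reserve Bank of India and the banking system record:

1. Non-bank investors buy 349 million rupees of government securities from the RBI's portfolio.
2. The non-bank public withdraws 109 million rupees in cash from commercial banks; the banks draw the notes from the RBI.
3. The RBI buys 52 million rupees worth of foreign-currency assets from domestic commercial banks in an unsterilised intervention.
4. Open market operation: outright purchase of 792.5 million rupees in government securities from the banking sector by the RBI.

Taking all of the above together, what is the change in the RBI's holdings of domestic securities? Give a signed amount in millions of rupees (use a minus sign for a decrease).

RBI balance sheet:
  Assets:      Securities +443.5M, Foreign assets +52M
  Liabilities: Bank reserves +386.5M, Currency in circulation +109M
So the change in the RBI's holdings of domestic securities is +443.5 million.

+443.5 million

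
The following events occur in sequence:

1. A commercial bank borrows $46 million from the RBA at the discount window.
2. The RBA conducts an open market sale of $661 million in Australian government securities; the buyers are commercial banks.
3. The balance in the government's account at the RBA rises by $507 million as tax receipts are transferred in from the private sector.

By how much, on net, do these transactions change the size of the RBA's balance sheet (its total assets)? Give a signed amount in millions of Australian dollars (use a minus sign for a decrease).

RBA balance sheet:
  Assets:      Securities −$661M, Loans to banks +$46M
  Liabilities: Bank reserves −$1122M, Government deposits +$507M
Commercial banking system:
  Assets:      Reserves at CB −$1122M, Securities +$661M
  Liabilities: Checkable deposits −$507M, Borrowings from CB +$46M
Change in total RBA assets = -$615 million.

-$615 million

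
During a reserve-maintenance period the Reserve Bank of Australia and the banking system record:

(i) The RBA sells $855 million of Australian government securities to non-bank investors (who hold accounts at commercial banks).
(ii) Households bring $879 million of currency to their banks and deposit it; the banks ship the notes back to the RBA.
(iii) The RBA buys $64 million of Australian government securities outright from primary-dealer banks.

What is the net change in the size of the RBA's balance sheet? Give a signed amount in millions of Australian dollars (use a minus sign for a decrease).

Asset sale (to non-banks) $855 million: an RBA asset is shed → −$855M.
Currency deposit $879 million: only the composition of liabilities changes → 0.
OMO purchase (from banks) $64 million: an RBA asset is acquired → +$64M.
Net: −855 + 0 + 64 = -$791 million.

-$791 million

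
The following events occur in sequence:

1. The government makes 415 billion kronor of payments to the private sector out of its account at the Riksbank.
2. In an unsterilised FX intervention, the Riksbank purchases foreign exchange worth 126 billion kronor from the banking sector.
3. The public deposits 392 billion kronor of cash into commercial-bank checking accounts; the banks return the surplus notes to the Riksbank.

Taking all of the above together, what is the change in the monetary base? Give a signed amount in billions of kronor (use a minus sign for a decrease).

Government spending 415 billion kronor: a non-base liability converts back to reserves → +415B.
FX purchase 126 billion kronor: Riksbank balance sheet expands → +126B.
Currency deposit 392 billion kronor: just a shift between currency and reserves — both are base money → 0.
Net: 415 + 126 + 0 = +541 billion.

+541 billion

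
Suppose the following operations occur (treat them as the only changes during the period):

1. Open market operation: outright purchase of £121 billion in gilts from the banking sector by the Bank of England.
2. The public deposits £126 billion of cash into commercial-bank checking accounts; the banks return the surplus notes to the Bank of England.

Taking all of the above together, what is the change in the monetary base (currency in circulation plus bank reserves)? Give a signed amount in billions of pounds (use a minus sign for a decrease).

+£121 billion

Bank of England balance sheet:
  Assets:      Securities +£121B
  Liabilities: Bank reserves +£247B, Currency in circulation −£126B
Monetary base = currency + reserves: −£126B + (+£247B) = +£121 billion.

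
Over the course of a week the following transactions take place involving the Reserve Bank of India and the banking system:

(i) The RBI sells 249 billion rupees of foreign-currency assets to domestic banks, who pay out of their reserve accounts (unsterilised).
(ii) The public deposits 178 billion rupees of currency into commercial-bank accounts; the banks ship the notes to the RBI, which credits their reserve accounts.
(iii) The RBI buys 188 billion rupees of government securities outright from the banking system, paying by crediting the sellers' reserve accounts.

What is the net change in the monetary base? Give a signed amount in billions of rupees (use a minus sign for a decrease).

-61 billion

FX sale 249 billion rupees: RBI balance sheet contracts → −249B.
Currency deposit 178 billion rupees: just a shift between currency and reserves — both are base money → 0.
OMO purchase (from banks) 188 billion rupees: RBI balance sheet expands → +188B.
Net: −249 + 0 + 188 = -61 billion.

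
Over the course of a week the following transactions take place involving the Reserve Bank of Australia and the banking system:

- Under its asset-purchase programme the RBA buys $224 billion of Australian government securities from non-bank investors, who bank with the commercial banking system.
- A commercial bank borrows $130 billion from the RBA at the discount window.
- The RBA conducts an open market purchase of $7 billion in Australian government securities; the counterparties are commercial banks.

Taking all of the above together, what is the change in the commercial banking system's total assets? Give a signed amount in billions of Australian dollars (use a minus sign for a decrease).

RBA balance sheet:
  Assets:      Securities +$231B, Loans to banks +$130B
  Liabilities: Bank reserves +$361B
Commercial banking system:
  Assets:      Reserves at CB +$361B, Securities −$7B
  Liabilities: Checkable deposits +$224B, Borrowings from CB +$130B
Change in total bank assets = +$354 billion.

+$354 billion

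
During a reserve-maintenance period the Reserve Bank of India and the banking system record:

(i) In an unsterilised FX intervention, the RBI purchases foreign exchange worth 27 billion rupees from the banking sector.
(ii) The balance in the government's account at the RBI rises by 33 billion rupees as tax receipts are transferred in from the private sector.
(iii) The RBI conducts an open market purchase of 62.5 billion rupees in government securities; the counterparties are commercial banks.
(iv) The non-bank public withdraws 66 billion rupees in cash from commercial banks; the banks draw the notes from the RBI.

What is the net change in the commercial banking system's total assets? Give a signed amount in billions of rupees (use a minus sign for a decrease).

RBI balance sheet:
  Assets:      Securities +62.5B, Foreign assets +27B
  Liabilities: Bank reserves −9.5B, Currency in circulation +66B, Government deposits +33B
Commercial banking system:
  Assets:      Reserves at CB −9.5B, Securities −62.5B, Foreign assets −27B
  Liabilities: Checkable deposits −99B
Change in total bank assets = -99 billion.

-99 billion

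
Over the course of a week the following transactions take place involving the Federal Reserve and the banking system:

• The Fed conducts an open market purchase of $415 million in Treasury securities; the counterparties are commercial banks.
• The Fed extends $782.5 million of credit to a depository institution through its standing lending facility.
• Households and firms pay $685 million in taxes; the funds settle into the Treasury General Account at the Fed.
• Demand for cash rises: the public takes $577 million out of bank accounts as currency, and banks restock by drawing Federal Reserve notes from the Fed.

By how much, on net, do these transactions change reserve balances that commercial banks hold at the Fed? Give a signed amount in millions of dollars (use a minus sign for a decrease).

-$64.5 million

Fed balance sheet:
  Assets:      Securities +$415M, Loans to banks +$782.5M
  Liabilities: Bank reserves −$64.5M, Currency in circulation +$577M, Government deposits +$685M
So the change in reserve balances that commercial banks hold at the Fed is -$64.5 million.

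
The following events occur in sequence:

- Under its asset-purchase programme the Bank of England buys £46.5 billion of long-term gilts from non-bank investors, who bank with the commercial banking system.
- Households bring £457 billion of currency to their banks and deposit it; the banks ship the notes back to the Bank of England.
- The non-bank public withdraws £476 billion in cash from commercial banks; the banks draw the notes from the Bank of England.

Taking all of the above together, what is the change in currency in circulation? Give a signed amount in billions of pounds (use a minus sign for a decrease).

Asset purchase (from non-banks) £46.5 billion: no currency enters or leaves circulation → 0.
Currency deposit £457 billion: notes return to the central bank → −£457B.
Currency withdrawal £476 billion: notes leave the central bank → +£476B.
Net: 0 − 457 + 476 = +£19 billion.

+£19 billion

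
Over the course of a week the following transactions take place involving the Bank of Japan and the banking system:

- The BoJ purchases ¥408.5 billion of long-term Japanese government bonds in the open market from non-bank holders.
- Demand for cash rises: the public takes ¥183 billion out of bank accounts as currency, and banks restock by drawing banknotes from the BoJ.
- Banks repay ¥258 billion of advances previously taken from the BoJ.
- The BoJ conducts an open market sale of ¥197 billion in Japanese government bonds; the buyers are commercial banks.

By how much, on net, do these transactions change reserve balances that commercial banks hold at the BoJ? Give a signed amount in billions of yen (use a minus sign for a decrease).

-¥229.5 billion

BoJ balance sheet:
  Assets:      Securities +¥211.5B, Loans to banks −¥258B
  Liabilities: Bank reserves −¥229.5B, Currency in circulation +¥183B
Commercial banking system:
  Assets:      Reserves at CB −¥229.5B, Securities +¥197B
  Liabilities: Checkable deposits +¥225.5B, Borrowings from CB −¥258B
So the change in reserve balances that commercial banks hold at the BoJ is -¥229.5 billion.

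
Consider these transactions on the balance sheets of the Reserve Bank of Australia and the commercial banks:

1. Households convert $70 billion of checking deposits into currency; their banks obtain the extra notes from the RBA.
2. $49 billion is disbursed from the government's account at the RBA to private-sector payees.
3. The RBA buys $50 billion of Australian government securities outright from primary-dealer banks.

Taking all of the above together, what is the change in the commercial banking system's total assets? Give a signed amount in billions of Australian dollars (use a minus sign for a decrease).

-$21 billion

Currency withdrawal $70 billion: bank balance sheets shrink → −$70B.
Government spending $49 billion: bank balance sheets expand → +$49B.
OMO purchase (from banks) $50 billion: just an asset swap on bank balance sheets → 0.
Net: −70 + 49 + 0 = -$21 billion.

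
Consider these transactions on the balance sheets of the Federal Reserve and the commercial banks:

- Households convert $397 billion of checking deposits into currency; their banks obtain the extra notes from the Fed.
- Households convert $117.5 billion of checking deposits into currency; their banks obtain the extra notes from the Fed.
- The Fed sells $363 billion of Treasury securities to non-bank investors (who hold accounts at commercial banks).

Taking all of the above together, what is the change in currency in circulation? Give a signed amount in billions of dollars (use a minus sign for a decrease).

+$514.5 billion

Fed balance sheet:
  Assets:      Securities −$363B
  Liabilities: Bank reserves −$877.5B, Currency in circulation +$514.5B
Commercial banking system:
  Assets:      Reserves at CB −$877.5B
  Liabilities: Checkable deposits −$877.5B
So the change in currency in circulation is +$514.5 billion.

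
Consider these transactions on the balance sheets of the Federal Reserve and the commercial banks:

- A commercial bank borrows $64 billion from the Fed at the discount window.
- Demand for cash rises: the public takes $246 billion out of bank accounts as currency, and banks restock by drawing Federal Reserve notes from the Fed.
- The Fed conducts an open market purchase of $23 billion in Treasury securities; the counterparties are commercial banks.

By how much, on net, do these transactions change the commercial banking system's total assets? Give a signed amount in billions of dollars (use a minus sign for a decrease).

Fed balance sheet:
  Assets:      Securities +$23B, Loans to banks +$64B
  Liabilities: Bank reserves −$159B, Currency in circulation +$246B
Commercial banking system:
  Assets:      Reserves at CB −$159B, Securities −$23B
  Liabilities: Checkable deposits −$246B, Borrowings from CB +$64B
Change in total bank assets = -$182 billion.

-$182 billion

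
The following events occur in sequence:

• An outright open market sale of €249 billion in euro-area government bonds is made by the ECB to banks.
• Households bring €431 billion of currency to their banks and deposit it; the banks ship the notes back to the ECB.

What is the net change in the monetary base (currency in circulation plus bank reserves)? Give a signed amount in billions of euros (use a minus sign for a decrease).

-€249 billion

ECB balance sheet:
  Assets:      Securities −€249B
  Liabilities: Bank reserves +€182B, Currency in circulation −€431B
Monetary base = currency + reserves: −€431B + (+€182B) = -€249 billion.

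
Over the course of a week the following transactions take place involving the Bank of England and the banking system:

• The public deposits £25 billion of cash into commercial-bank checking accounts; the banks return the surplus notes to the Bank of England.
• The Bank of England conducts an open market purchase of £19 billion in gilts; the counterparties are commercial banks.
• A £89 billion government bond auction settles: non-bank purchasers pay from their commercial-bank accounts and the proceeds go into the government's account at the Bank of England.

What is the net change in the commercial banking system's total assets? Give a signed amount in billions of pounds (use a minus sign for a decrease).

-£64 billion

Currency deposit £25 billion: bank balance sheets expand → +£25B.
OMO purchase (from banks) £19 billion: just an asset swap on bank balance sheets → 0.
Government account inflow £89 billion: bank balance sheets shrink → −£89B.
Net: 25 + 0 − 89 = -£64 billion.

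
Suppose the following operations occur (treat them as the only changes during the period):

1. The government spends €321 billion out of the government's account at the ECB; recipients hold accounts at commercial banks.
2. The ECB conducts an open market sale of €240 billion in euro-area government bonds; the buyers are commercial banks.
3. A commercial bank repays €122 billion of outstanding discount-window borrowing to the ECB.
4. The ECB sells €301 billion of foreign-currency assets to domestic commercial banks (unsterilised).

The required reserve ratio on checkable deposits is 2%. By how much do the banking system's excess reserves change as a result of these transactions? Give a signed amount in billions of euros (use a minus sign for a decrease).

Government spending €321 billion: reserves +€321B, deposits +€321B.
OMO sale (to banks) €240 billion: reserves −€240B, deposits 0.
Discount-window repayment €122 billion: reserves −€122B, deposits 0.
FX sale €301 billion: reserves −€301B, deposits 0.
Totals: Δreserves = −€342B, Δdeposits = +€321B.
Δrequired reserves = 2% × +€321B = +€6.42B.
Δexcess reserves = Δreserves − Δrequired = −€342B − (+€6.42B) = -€348.42 billion.

-€348.42 billion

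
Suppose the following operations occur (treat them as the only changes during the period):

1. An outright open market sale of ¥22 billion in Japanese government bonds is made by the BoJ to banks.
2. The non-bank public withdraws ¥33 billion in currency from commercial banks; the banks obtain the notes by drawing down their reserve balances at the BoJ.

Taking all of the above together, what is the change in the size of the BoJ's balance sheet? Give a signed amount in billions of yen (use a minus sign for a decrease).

-¥22 billion

OMO sale (to banks) ¥22 billion: a BoJ asset is shed → −¥22B.
Currency withdrawal ¥33 billion: only the composition of liabilities changes → 0.
Net: −22 + 0 = -¥22 billion.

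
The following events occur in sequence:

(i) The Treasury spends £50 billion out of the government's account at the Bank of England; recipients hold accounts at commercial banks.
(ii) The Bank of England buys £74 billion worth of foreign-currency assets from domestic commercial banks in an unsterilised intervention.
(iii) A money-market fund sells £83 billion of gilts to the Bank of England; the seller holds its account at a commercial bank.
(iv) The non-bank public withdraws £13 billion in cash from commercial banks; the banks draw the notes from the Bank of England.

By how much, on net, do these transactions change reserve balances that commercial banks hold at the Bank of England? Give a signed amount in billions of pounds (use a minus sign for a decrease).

Bank of England balance sheet:
  Assets:      Securities +£83B, Foreign assets +£74B
  Liabilities: Bank reserves +£194B, Currency in circulation +£13B, Government deposits −£50B
So the change in reserve balances that commercial banks hold at the Bank of England is +£194 billion.

+£194 billion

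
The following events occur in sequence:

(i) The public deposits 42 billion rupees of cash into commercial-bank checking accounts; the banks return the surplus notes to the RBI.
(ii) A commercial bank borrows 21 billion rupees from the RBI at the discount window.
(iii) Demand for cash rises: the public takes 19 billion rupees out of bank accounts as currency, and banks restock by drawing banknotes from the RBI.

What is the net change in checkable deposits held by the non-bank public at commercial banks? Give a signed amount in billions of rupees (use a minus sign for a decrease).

+23 billion

Currency deposit 42 billion rupees: non-bank counterparties' bank balances rise → +42B.
Discount-window loan 21 billion rupees: the counterparty is a bank, so public deposits are unchanged → 0.
Currency withdrawal 19 billion rupees: non-bank counterparties' bank balances fall → −19B.
Net: 42 + 0 − 19 = +23 billion.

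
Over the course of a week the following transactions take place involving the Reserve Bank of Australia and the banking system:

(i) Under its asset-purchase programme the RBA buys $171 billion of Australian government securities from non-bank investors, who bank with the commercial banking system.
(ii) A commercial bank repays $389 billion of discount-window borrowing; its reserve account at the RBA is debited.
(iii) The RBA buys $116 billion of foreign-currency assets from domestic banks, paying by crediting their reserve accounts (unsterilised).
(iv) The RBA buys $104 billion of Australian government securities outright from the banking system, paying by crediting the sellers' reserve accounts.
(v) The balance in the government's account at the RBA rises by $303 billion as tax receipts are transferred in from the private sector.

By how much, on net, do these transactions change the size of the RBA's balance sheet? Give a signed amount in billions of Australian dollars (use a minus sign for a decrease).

Asset purchase (from non-banks) $171 billion: an RBA asset is acquired → +$171B.
Discount-window repayment $389 billion: an RBA asset is shed → −$389B.
FX purchase $116 billion: an RBA asset is acquired → +$116B.
OMO purchase (from banks) $104 billion: an RBA asset is acquired → +$104B.
Government account inflow $303 billion: only the composition of liabilities changes → 0.
Net: 171 − 389 + 116 + 104 + 0 = +$2 billion.

+$2 billion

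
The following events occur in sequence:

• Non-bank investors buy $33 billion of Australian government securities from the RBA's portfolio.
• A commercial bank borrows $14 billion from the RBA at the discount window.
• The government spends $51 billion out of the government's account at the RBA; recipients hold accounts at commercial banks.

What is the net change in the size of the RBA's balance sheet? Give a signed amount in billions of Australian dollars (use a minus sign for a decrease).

-$19 billion

RBA balance sheet:
  Assets:      Securities −$33B, Loans to banks +$14B
  Liabilities: Bank reserves +$32B, Government deposits −$51B
Change in total RBA assets = -$19 billion.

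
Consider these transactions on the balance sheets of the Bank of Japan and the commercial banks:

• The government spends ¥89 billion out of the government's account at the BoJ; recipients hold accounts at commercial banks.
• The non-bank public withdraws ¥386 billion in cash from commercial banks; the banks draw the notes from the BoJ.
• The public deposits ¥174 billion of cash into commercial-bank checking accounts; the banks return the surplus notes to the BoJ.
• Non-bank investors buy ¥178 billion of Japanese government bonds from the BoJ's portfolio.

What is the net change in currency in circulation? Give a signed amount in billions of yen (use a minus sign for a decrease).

Government spending ¥89 billion: no currency enters or leaves circulation → 0.
Currency withdrawal ¥386 billion: notes leave the central bank → +¥386B.
Currency deposit ¥174 billion: notes return to the central bank → −¥174B.
Asset sale (to non-banks) ¥178 billion: no currency enters or leaves circulation → 0.
Net: 0 + 386 − 174 + 0 = +¥212 billion.

+¥212 billion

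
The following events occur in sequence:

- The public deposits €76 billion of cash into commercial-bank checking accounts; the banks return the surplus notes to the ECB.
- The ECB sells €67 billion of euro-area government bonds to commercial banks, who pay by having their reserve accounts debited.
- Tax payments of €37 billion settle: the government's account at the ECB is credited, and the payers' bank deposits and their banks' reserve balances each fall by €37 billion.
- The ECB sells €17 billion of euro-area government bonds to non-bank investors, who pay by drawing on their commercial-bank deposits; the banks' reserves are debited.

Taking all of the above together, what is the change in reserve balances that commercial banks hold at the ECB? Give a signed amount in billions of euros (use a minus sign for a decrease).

Currency deposit €76 billion: returned notes are swapped for reserve credit → +€76B.
OMO sale (to banks) €67 billion: the buying banks pay out of their reserve balances → −€67B.
Government account inflow €37 billion: funds move from bank reserves into the government account → −€37B.
Asset sale (to non-banks) €17 billion: the non-bank buyers' banks settle from reserves → −€17B.
Net: 76 − 67 − 37 − 17 = -€45 billion.

-€45 billion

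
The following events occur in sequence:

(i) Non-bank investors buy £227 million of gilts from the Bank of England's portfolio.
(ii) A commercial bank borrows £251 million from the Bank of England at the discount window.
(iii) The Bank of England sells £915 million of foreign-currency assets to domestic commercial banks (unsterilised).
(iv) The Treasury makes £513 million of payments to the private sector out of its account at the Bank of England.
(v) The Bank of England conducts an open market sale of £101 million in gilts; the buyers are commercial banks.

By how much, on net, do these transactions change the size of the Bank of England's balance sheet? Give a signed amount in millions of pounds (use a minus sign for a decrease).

Bank of England balance sheet:
  Assets:      Securities −£328M, Loans to banks +£251M, Foreign assets −£915M
  Liabilities: Bank reserves −£479M, Government deposits −£513M
Commercial banking system:
  Assets:      Reserves at CB −£479M, Securities +£101M, Foreign assets +£915M
  Liabilities: Checkable deposits +£286M, Borrowings from CB +£251M
Change in total Bank of England assets = -£992 million.

-£992 million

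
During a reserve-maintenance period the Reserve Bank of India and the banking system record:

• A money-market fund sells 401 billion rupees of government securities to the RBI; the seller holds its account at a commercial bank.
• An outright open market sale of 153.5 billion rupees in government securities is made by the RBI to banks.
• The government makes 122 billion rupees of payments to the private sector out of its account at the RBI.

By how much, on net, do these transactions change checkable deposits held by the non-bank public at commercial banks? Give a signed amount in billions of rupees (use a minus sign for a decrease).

+523 billion

Asset purchase (from non-banks) 401 billion rupees: non-bank counterparties' bank balances rise → +401B.
OMO sale (to banks) 153.5 billion rupees: the counterparty is a bank, so public deposits are unchanged → 0.
Government spending 122 billion rupees: non-bank counterparties' bank balances rise → +122B.
Net: 401 + 0 + 122 = +523 billion.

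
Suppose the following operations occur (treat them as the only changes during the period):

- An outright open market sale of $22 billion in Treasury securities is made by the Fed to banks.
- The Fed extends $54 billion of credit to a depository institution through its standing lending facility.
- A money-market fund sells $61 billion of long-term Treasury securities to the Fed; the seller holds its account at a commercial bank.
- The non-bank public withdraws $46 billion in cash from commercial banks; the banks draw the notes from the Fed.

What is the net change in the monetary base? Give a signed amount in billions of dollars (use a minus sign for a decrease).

+$93 billion

OMO sale (to banks) $22 billion: Fed balance sheet contracts → −$22B.
Discount-window loan $54 billion: Fed balance sheet expands → +$54B.
Asset purchase (from non-banks) $61 billion: Fed balance sheet expands → +$61B.
Currency withdrawal $46 billion: just a shift between currency and reserves — both are base money → 0.
Net: −22 + 54 + 61 + 0 = +$93 billion.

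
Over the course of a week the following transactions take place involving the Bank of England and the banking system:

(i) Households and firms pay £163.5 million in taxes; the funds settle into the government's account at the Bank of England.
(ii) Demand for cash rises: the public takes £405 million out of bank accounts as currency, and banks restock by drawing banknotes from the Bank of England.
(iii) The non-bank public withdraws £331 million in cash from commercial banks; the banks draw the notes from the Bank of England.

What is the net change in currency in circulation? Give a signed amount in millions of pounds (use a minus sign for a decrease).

Government account inflow £163.5 million: no currency enters or leaves circulation → 0.
Currency withdrawal £405 million: notes leave the central bank → +£405M.
Currency withdrawal £331 million: notes leave the central bank → +£331M.
Net: 0 + 405 + 331 = +£736 million.

+£736 million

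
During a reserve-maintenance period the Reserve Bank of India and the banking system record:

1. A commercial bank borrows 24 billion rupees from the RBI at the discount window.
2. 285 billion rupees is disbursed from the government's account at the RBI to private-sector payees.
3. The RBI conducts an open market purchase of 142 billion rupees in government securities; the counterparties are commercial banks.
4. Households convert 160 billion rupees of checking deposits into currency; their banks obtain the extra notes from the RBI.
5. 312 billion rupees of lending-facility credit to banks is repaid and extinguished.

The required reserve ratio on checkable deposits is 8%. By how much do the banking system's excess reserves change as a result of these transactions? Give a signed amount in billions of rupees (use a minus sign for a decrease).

-31 billion

Discount-window loan 24 billion rupees: reserves +24B, deposits 0.
Government spending 285 billion rupees: reserves +285B, deposits +285B.
OMO purchase (from banks) 142 billion rupees: reserves +142B, deposits 0.
Currency withdrawal 160 billion rupees: reserves −160B, deposits −160B.
Discount-window repayment 312 billion rupees: reserves −312B, deposits 0.
Totals: Δreserves = −21B, Δdeposits = +125B.
Δrequired reserves = 8% × +125B = +10B.
Δexcess reserves = Δreserves − Δrequired = −21B − (+10B) = -31 billion.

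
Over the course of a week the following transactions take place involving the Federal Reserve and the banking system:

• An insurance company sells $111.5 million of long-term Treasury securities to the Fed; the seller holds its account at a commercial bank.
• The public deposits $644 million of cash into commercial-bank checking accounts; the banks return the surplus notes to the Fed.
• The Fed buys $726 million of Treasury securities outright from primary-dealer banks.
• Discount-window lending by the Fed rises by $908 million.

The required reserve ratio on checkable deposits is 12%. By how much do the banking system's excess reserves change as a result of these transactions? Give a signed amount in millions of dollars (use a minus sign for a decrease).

Asset purchase (from non-banks) $111.5 million: reserves +$111.5M, deposits +$111.5M.
Currency deposit $644 million: reserves +$644M, deposits +$644M.
OMO purchase (from banks) $726 million: reserves +$726M, deposits 0.
Discount-window loan $908 million: reserves +$908M, deposits 0.
Totals: Δreserves = +$2389.5M, Δdeposits = +$755.5M.
Δrequired reserves = 12% × +$755.5M = +$90.66M.
Δexcess reserves = Δreserves − Δrequired = +$2389.5M − (+$90.66M) = +$2298.84 million.

+$2298.84 million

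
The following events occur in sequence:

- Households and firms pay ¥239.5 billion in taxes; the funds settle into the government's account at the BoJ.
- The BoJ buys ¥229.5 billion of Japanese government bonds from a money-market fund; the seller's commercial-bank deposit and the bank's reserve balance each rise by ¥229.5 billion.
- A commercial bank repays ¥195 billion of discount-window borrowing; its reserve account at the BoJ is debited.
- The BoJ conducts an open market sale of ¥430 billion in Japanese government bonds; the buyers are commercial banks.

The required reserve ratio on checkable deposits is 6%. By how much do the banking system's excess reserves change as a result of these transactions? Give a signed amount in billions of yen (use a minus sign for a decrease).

-¥634.4 billion

Government account inflow ¥239.5 billion: reserves −¥239.5B, deposits −¥239.5B.
Asset purchase (from non-banks) ¥229.5 billion: reserves +¥229.5B, deposits +¥229.5B.
Discount-window repayment ¥195 billion: reserves −¥195B, deposits 0.
OMO sale (to banks) ¥430 billion: reserves −¥430B, deposits 0.
Totals: Δreserves = −¥635B, Δdeposits = −¥10B.
Δrequired reserves = 6% × −¥10B = −¥0.6B.
Δexcess reserves = Δreserves − Δrequired = −¥635B − (−¥0.6B) = -¥634.4 billion.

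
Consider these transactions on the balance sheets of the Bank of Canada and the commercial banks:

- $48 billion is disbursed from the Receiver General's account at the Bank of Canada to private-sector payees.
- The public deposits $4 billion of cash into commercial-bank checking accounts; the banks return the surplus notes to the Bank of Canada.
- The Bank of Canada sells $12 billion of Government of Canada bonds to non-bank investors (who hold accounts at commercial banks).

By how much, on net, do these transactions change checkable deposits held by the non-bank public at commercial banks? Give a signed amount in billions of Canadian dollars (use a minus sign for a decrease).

Government spending $48 billion: non-bank counterparties' bank balances rise → +$48B.
Currency deposit $4 billion: non-bank counterparties' bank balances rise → +$4B.
Asset sale (to non-banks) $12 billion: non-bank counterparties' bank balances fall → −$12B.
Net: 48 + 4 − 12 = +$40 billion.

+$40 billion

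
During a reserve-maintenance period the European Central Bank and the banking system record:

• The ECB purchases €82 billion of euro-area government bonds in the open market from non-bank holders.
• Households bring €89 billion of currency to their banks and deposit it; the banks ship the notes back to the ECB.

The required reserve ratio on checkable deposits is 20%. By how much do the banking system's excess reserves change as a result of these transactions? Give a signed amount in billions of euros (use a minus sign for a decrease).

Asset purchase (from non-banks) €82 billion: reserves +€82B, deposits +€82B.
Currency deposit €89 billion: reserves +€89B, deposits +€89B.
Totals: Δreserves = +€171B, Δdeposits = +€171B.
Δrequired reserves = 20% × +€171B = +€34.2B.
Δexcess reserves = Δreserves − Δrequired = +€171B − (+€34.2B) = +€136.8 billion.

+€136.8 billion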